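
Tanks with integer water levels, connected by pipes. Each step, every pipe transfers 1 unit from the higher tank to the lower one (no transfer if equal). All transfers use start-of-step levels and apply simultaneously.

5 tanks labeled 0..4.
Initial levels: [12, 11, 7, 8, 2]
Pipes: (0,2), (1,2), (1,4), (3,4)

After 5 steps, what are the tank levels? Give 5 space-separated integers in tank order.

Step 1: flows [0->2,1->2,1->4,3->4] -> levels [11 9 9 7 4]
Step 2: flows [0->2,1=2,1->4,3->4] -> levels [10 8 10 6 6]
Step 3: flows [0=2,2->1,1->4,3=4] -> levels [10 8 9 6 7]
Step 4: flows [0->2,2->1,1->4,4->3] -> levels [9 8 9 7 7]
Step 5: flows [0=2,2->1,1->4,3=4] -> levels [9 8 8 7 8]

Answer: 9 8 8 7 8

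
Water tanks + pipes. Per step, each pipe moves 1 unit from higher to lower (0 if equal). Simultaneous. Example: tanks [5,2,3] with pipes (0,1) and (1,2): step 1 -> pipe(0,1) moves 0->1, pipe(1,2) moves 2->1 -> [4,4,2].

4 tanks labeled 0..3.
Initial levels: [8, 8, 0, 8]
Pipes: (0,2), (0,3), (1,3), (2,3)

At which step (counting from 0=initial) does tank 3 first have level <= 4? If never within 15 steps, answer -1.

Answer: -1

Derivation:
Step 1: flows [0->2,0=3,1=3,3->2] -> levels [7 8 2 7]
Step 2: flows [0->2,0=3,1->3,3->2] -> levels [6 7 4 7]
Step 3: flows [0->2,3->0,1=3,3->2] -> levels [6 7 6 5]
Step 4: flows [0=2,0->3,1->3,2->3] -> levels [5 6 5 8]
Step 5: flows [0=2,3->0,3->1,3->2] -> levels [6 7 6 5]
  -> period-2 cycle (repeats step 3); tank 3 never drops to <=4
Tank 3 never reaches <=4 within 15 steps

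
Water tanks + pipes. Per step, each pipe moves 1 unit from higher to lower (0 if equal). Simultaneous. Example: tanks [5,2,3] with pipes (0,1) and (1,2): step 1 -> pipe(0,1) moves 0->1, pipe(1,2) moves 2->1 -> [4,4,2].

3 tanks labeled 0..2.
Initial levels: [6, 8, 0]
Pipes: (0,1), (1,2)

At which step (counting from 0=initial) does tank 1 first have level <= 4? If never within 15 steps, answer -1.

Answer: 5

Derivation:
Step 1: flows [1->0,1->2] -> levels [7 6 1]
Step 2: flows [0->1,1->2] -> levels [6 6 2]
Step 3: flows [0=1,1->2] -> levels [6 5 3]
Step 4: flows [0->1,1->2] -> levels [5 5 4]
Step 5: flows [0=1,1->2] -> levels [5 4 5]
Tank 1 first reaches <=4 at step 5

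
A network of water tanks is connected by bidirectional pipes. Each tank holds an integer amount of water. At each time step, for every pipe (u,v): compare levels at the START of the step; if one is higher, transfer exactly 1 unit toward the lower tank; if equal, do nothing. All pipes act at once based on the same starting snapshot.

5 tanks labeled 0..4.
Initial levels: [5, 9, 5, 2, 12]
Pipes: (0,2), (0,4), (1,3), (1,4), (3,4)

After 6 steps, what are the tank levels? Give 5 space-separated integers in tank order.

Step 1: flows [0=2,4->0,1->3,4->1,4->3] -> levels [6 9 5 4 9]
Step 2: flows [0->2,4->0,1->3,1=4,4->3] -> levels [6 8 6 6 7]
Step 3: flows [0=2,4->0,1->3,1->4,4->3] -> levels [7 6 6 8 6]
Step 4: flows [0->2,0->4,3->1,1=4,3->4] -> levels [5 7 7 6 8]
Step 5: flows [2->0,4->0,1->3,4->1,4->3] -> levels [7 7 6 8 5]
Step 6: flows [0->2,0->4,3->1,1->4,3->4] -> levels [5 7 7 6 8]

Answer: 5 7 7 6 8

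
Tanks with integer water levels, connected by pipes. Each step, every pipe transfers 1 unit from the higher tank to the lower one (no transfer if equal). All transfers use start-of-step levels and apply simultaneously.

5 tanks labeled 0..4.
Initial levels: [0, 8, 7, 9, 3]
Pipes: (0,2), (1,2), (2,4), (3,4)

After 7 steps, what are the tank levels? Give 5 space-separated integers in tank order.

Step 1: flows [2->0,1->2,2->4,3->4] -> levels [1 7 6 8 5]
Step 2: flows [2->0,1->2,2->4,3->4] -> levels [2 6 5 7 7]
Step 3: flows [2->0,1->2,4->2,3=4] -> levels [3 5 6 7 6]
Step 4: flows [2->0,2->1,2=4,3->4] -> levels [4 6 4 6 7]
Step 5: flows [0=2,1->2,4->2,4->3] -> levels [4 5 6 7 5]
Step 6: flows [2->0,2->1,2->4,3->4] -> levels [5 6 3 6 7]
Step 7: flows [0->2,1->2,4->2,4->3] -> levels [4 5 6 7 5]

Answer: 4 5 6 7 5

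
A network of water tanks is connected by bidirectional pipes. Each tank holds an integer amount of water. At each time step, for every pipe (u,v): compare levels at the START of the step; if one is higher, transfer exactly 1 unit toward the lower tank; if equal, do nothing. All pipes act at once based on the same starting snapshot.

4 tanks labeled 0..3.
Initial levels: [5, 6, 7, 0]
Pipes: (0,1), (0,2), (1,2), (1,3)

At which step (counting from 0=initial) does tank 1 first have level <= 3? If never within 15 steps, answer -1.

Step 1: flows [1->0,2->0,2->1,1->3] -> levels [7 5 5 1]
Step 2: flows [0->1,0->2,1=2,1->3] -> levels [5 5 6 2]
Step 3: flows [0=1,2->0,2->1,1->3] -> levels [6 5 4 3]
Step 4: flows [0->1,0->2,1->2,1->3] -> levels [4 4 6 4]
Step 5: flows [0=1,2->0,2->1,1=3] -> levels [5 5 4 4]
Step 6: flows [0=1,0->2,1->2,1->3] -> levels [4 3 6 5]
Tank 1 first reaches <=3 at step 6

Answer: 6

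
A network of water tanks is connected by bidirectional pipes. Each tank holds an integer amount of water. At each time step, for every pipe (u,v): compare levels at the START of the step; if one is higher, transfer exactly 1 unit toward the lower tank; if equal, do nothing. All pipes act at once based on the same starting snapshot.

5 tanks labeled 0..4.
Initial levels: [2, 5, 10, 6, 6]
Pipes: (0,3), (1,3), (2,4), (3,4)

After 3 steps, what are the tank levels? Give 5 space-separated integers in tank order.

Answer: 5 5 7 5 7

Derivation:
Step 1: flows [3->0,3->1,2->4,3=4] -> levels [3 6 9 4 7]
Step 2: flows [3->0,1->3,2->4,4->3] -> levels [4 5 8 5 7]
Step 3: flows [3->0,1=3,2->4,4->3] -> levels [5 5 7 5 7]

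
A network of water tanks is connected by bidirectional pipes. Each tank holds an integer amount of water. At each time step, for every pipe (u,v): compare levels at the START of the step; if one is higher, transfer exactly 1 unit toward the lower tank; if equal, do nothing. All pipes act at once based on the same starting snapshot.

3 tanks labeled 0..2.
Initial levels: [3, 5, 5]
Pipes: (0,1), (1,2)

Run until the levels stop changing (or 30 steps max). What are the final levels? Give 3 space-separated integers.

Answer: 4 5 4

Derivation:
Step 1: flows [1->0,1=2] -> levels [4 4 5]
Step 2: flows [0=1,2->1] -> levels [4 5 4]
Step 3: flows [1->0,1->2] -> levels [5 3 5]
Step 4: flows [0->1,2->1] -> levels [4 5 4]
  -> period-2 cycle: step 4 state = step 2 state; never stabilizes
  -> state at step 30: (30-2) mod 2 = 0, same as step 2 -> [4 5 4]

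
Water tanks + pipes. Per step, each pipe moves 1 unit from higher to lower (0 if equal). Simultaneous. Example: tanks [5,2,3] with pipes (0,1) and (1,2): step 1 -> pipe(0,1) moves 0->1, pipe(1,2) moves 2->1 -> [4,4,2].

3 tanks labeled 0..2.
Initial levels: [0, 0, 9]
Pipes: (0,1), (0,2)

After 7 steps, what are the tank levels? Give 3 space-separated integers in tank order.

Answer: 3 3 3

Derivation:
Step 1: flows [0=1,2->0] -> levels [1 0 8]
Step 2: flows [0->1,2->0] -> levels [1 1 7]
Step 3: flows [0=1,2->0] -> levels [2 1 6]
Step 4: flows [0->1,2->0] -> levels [2 2 5]
Step 5: flows [0=1,2->0] -> levels [3 2 4]
Step 6: flows [0->1,2->0] -> levels [3 3 3]
Step 7: flows [0=1,0=2] -> levels [3 3 3]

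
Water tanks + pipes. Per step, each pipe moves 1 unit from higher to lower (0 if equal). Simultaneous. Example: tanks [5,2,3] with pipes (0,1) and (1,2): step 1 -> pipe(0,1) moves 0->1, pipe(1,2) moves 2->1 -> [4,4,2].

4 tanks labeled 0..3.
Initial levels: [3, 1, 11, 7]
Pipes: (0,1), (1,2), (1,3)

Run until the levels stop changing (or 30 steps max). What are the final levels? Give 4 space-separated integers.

Step 1: flows [0->1,2->1,3->1] -> levels [2 4 10 6]
Step 2: flows [1->0,2->1,3->1] -> levels [3 5 9 5]
Step 3: flows [1->0,2->1,1=3] -> levels [4 5 8 5]
Step 4: flows [1->0,2->1,1=3] -> levels [5 5 7 5]
Step 5: flows [0=1,2->1,1=3] -> levels [5 6 6 5]
Step 6: flows [1->0,1=2,1->3] -> levels [6 4 6 6]
Step 7: flows [0->1,2->1,3->1] -> levels [5 7 5 5]
Step 8: flows [1->0,1->2,1->3] -> levels [6 4 6 6]
  -> period-2 cycle: step 8 state = step 6 state; never stabilizes
  -> state at step 30: (30-6) mod 2 = 0, same as step 6 -> [6 4 6 6]

Answer: 6 4 6 6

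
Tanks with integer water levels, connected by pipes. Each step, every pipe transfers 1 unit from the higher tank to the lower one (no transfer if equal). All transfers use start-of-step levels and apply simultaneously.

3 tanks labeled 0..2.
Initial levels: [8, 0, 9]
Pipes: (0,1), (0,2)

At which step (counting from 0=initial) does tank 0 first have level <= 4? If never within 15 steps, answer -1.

Answer: -1

Derivation:
Step 1: flows [0->1,2->0] -> levels [8 1 8]
Step 2: flows [0->1,0=2] -> levels [7 2 8]
Step 3: flows [0->1,2->0] -> levels [7 3 7]
Step 4: flows [0->1,0=2] -> levels [6 4 7]
Step 5: flows [0->1,2->0] -> levels [6 5 6]
Step 6: flows [0->1,0=2] -> levels [5 6 6]
Step 7: flows [1->0,2->0] -> levels [7 5 5]
Step 8: flows [0->1,0->2] -> levels [5 6 6]
  -> period-2 cycle (repeats step 6); tank 0 never drops to <=4
Tank 0 never reaches <=4 within 15 steps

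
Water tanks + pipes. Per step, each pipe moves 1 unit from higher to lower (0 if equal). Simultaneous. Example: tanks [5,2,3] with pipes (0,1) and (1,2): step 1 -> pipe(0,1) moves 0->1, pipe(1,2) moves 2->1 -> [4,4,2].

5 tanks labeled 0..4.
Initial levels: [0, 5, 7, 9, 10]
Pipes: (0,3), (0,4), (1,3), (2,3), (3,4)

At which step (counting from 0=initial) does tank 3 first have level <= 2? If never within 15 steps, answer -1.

Step 1: flows [3->0,4->0,3->1,3->2,4->3] -> levels [2 6 8 7 8]
Step 2: flows [3->0,4->0,3->1,2->3,4->3] -> levels [4 7 7 7 6]
Step 3: flows [3->0,4->0,1=3,2=3,3->4] -> levels [6 7 7 5 6]
Step 4: flows [0->3,0=4,1->3,2->3,4->3] -> levels [5 6 6 9 5]
Step 5: flows [3->0,0=4,3->1,3->2,3->4] -> levels [6 7 7 5 6]
  -> period-2 cycle (repeats step 3); tank 3 never drops to <=2
Tank 3 never reaches <=2 within 15 steps

Answer: -1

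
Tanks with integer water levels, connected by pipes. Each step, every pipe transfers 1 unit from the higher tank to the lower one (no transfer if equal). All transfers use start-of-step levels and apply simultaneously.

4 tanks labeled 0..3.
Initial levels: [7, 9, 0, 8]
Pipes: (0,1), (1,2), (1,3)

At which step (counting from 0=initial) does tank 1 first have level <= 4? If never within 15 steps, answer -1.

Step 1: flows [1->0,1->2,1->3] -> levels [8 6 1 9]
Step 2: flows [0->1,1->2,3->1] -> levels [7 7 2 8]
Step 3: flows [0=1,1->2,3->1] -> levels [7 7 3 7]
Step 4: flows [0=1,1->2,1=3] -> levels [7 6 4 7]
Step 5: flows [0->1,1->2,3->1] -> levels [6 7 5 6]
Step 6: flows [1->0,1->2,1->3] -> levels [7 4 6 7]
Tank 1 first reaches <=4 at step 6

Answer: 6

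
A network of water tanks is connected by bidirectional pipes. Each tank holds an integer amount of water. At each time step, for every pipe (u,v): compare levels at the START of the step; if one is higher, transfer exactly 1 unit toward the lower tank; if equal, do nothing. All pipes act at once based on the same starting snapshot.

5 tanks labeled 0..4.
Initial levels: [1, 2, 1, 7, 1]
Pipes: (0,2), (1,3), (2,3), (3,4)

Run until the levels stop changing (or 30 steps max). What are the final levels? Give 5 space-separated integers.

Step 1: flows [0=2,3->1,3->2,3->4] -> levels [1 3 2 4 2]
Step 2: flows [2->0,3->1,3->2,3->4] -> levels [2 4 2 1 3]
Step 3: flows [0=2,1->3,2->3,4->3] -> levels [2 3 1 4 2]
Step 4: flows [0->2,3->1,3->2,3->4] -> levels [1 4 3 1 3]
Step 5: flows [2->0,1->3,2->3,4->3] -> levels [2 3 1 4 2]
  -> period-2 cycle: step 5 state = step 3 state; never stabilizes
  -> state at step 30: (30-3) mod 2 = 1, same as step 4 -> [1 4 3 1 3]

Answer: 1 4 3 1 3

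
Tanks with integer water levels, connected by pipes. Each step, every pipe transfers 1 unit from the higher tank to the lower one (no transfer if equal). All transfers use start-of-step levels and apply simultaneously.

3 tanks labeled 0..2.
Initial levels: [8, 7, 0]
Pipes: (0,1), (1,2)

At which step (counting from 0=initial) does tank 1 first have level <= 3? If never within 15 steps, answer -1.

Answer: -1

Derivation:
Step 1: flows [0->1,1->2] -> levels [7 7 1]
Step 2: flows [0=1,1->2] -> levels [7 6 2]
Step 3: flows [0->1,1->2] -> levels [6 6 3]
Step 4: flows [0=1,1->2] -> levels [6 5 4]
Step 5: flows [0->1,1->2] -> levels [5 5 5]
Step 6: flows [0=1,1=2] -> levels [5 5 5]
  -> stable; tank 1 stays at 5 > 3
Tank 1 never reaches <=3 within 15 steps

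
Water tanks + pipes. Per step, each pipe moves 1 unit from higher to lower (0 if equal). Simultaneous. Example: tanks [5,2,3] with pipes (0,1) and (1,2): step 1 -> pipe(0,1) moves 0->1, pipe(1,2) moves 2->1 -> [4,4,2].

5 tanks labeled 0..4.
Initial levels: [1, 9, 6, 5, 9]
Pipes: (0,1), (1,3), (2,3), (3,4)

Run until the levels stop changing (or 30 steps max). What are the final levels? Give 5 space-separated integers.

Answer: 5 6 7 5 7

Derivation:
Step 1: flows [1->0,1->3,2->3,4->3] -> levels [2 7 5 8 8]
Step 2: flows [1->0,3->1,3->2,3=4] -> levels [3 7 6 6 8]
Step 3: flows [1->0,1->3,2=3,4->3] -> levels [4 5 6 8 7]
Step 4: flows [1->0,3->1,3->2,3->4] -> levels [5 5 7 5 8]
Step 5: flows [0=1,1=3,2->3,4->3] -> levels [5 5 6 7 7]
Step 6: flows [0=1,3->1,3->2,3=4] -> levels [5 6 7 5 7]
Step 7: flows [1->0,1->3,2->3,4->3] -> levels [6 4 6 8 6]
Step 8: flows [0->1,3->1,3->2,3->4] -> levels [5 6 7 5 7]
  -> period-2 cycle: step 8 state = step 6 state; never stabilizes
  -> state at step 30: (30-6) mod 2 = 0, same as step 6 -> [5 6 7 5 7]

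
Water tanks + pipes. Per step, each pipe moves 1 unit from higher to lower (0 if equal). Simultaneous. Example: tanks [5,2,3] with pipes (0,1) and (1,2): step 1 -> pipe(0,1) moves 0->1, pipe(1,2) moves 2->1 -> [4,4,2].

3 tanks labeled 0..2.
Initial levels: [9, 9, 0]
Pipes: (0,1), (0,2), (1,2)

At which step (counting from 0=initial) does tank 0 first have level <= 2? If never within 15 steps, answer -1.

Step 1: flows [0=1,0->2,1->2] -> levels [8 8 2]
Step 2: flows [0=1,0->2,1->2] -> levels [7 7 4]
Step 3: flows [0=1,0->2,1->2] -> levels [6 6 6]
Step 4: flows [0=1,0=2,1=2] -> levels [6 6 6]
  -> stable; tank 0 stays at 6 > 2
Tank 0 never reaches <=2 within 15 steps

Answer: -1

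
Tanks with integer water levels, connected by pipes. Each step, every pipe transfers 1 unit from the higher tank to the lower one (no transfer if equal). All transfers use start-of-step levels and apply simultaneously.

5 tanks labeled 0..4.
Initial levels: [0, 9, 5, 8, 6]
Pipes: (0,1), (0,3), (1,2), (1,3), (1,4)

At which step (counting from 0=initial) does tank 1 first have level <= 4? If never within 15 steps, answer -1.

Step 1: flows [1->0,3->0,1->2,1->3,1->4] -> levels [2 5 6 8 7]
Step 2: flows [1->0,3->0,2->1,3->1,4->1] -> levels [4 7 5 6 6]
Step 3: flows [1->0,3->0,1->2,1->3,1->4] -> levels [6 3 6 6 7]
Tank 1 first reaches <=4 at step 3

Answer: 3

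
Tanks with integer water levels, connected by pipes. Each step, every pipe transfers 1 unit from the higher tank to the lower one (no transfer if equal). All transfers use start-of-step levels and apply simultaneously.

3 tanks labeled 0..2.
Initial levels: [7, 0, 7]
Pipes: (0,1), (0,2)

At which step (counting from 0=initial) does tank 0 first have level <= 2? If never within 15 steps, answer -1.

Step 1: flows [0->1,0=2] -> levels [6 1 7]
Step 2: flows [0->1,2->0] -> levels [6 2 6]
Step 3: flows [0->1,0=2] -> levels [5 3 6]
Step 4: flows [0->1,2->0] -> levels [5 4 5]
Step 5: flows [0->1,0=2] -> levels [4 5 5]
Step 6: flows [1->0,2->0] -> levels [6 4 4]
Step 7: flows [0->1,0->2] -> levels [4 5 5]
  -> period-2 cycle (repeats step 5); tank 0 never drops to <=2
Tank 0 never reaches <=2 within 15 steps

Answer: -1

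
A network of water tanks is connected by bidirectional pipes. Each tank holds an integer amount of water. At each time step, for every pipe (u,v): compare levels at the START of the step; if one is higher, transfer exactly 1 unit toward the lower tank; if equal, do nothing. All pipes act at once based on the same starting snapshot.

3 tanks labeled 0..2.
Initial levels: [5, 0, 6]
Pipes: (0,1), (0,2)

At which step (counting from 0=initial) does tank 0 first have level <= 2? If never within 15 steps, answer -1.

Step 1: flows [0->1,2->0] -> levels [5 1 5]
Step 2: flows [0->1,0=2] -> levels [4 2 5]
Step 3: flows [0->1,2->0] -> levels [4 3 4]
Step 4: flows [0->1,0=2] -> levels [3 4 4]
Step 5: flows [1->0,2->0] -> levels [5 3 3]
Step 6: flows [0->1,0->2] -> levels [3 4 4]
  -> period-2 cycle (repeats step 4); tank 0 never drops to <=2
Tank 0 never reaches <=2 within 15 steps

Answer: -1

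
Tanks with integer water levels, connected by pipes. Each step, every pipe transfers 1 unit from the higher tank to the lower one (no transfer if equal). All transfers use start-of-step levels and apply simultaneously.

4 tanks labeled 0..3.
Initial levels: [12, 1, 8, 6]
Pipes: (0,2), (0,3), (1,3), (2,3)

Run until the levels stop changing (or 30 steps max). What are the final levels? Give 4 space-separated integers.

Answer: 7 5 7 8

Derivation:
Step 1: flows [0->2,0->3,3->1,2->3] -> levels [10 2 8 7]
Step 2: flows [0->2,0->3,3->1,2->3] -> levels [8 3 8 8]
Step 3: flows [0=2,0=3,3->1,2=3] -> levels [8 4 8 7]
Step 4: flows [0=2,0->3,3->1,2->3] -> levels [7 5 7 8]
Step 5: flows [0=2,3->0,3->1,3->2] -> levels [8 6 8 5]
Step 6: flows [0=2,0->3,1->3,2->3] -> levels [7 5 7 8]
  -> period-2 cycle: step 6 state = step 4 state; never stabilizes
  -> state at step 30: (30-4) mod 2 = 0, same as step 4 -> [7 5 7 8]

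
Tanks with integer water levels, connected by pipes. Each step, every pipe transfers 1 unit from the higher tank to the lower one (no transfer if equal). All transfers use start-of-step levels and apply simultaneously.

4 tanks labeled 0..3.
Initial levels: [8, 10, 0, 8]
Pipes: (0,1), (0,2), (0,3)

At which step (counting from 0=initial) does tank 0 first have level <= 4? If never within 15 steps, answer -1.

Step 1: flows [1->0,0->2,0=3] -> levels [8 9 1 8]
Step 2: flows [1->0,0->2,0=3] -> levels [8 8 2 8]
Step 3: flows [0=1,0->2,0=3] -> levels [7 8 3 8]
Step 4: flows [1->0,0->2,3->0] -> levels [8 7 4 7]
Step 5: flows [0->1,0->2,0->3] -> levels [5 8 5 8]
Step 6: flows [1->0,0=2,3->0] -> levels [7 7 5 7]
Step 7: flows [0=1,0->2,0=3] -> levels [6 7 6 7]
Step 8: flows [1->0,0=2,3->0] -> levels [8 6 6 6]
Step 9: flows [0->1,0->2,0->3] -> levels [5 7 7 7]
Step 10: flows [1->0,2->0,3->0] -> levels [8 6 6 6]
  -> period-2 cycle (repeats step 8); tank 0 never drops to <=4
Tank 0 never reaches <=4 within 15 steps

Answer: -1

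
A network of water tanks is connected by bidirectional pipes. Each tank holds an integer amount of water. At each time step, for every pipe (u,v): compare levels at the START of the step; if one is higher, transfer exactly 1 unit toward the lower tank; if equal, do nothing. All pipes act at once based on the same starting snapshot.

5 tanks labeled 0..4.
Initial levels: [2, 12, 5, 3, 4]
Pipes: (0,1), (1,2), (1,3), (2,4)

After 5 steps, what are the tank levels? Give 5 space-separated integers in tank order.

Step 1: flows [1->0,1->2,1->3,2->4] -> levels [3 9 5 4 5]
Step 2: flows [1->0,1->2,1->3,2=4] -> levels [4 6 6 5 5]
Step 3: flows [1->0,1=2,1->3,2->4] -> levels [5 4 5 6 6]
Step 4: flows [0->1,2->1,3->1,4->2] -> levels [4 7 5 5 5]
Step 5: flows [1->0,1->2,1->3,2=4] -> levels [5 4 6 6 5]

Answer: 5 4 6 6 5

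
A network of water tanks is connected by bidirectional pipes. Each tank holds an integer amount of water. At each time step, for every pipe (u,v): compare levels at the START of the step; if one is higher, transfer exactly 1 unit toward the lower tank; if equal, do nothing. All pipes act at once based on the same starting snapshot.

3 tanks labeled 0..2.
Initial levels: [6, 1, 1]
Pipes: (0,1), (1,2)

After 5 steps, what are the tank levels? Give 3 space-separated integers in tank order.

Answer: 2 4 2

Derivation:
Step 1: flows [0->1,1=2] -> levels [5 2 1]
Step 2: flows [0->1,1->2] -> levels [4 2 2]
Step 3: flows [0->1,1=2] -> levels [3 3 2]
Step 4: flows [0=1,1->2] -> levels [3 2 3]
Step 5: flows [0->1,2->1] -> levels [2 4 2]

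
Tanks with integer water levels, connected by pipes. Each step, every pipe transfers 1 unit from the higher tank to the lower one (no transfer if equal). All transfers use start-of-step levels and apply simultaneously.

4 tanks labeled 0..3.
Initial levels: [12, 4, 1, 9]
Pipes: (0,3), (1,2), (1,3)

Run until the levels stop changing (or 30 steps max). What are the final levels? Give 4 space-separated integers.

Step 1: flows [0->3,1->2,3->1] -> levels [11 4 2 9]
Step 2: flows [0->3,1->2,3->1] -> levels [10 4 3 9]
Step 3: flows [0->3,1->2,3->1] -> levels [9 4 4 9]
Step 4: flows [0=3,1=2,3->1] -> levels [9 5 4 8]
Step 5: flows [0->3,1->2,3->1] -> levels [8 5 5 8]
Step 6: flows [0=3,1=2,3->1] -> levels [8 6 5 7]
Step 7: flows [0->3,1->2,3->1] -> levels [7 6 6 7]
Step 8: flows [0=3,1=2,3->1] -> levels [7 7 6 6]
Step 9: flows [0->3,1->2,1->3] -> levels [6 5 7 8]
Step 10: flows [3->0,2->1,3->1] -> levels [7 7 6 6]
  -> period-2 cycle: step 10 state = step 8 state; never stabilizes
  -> state at step 30: (30-8) mod 2 = 0, same as step 8 -> [7 7 6 6]

Answer: 7 7 6 6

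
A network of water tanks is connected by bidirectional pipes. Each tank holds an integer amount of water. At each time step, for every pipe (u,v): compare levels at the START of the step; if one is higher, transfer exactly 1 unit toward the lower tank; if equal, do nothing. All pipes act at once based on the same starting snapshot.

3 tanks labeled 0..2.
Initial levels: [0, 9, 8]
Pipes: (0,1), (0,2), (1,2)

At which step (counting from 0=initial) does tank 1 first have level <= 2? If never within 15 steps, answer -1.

Step 1: flows [1->0,2->0,1->2] -> levels [2 7 8]
Step 2: flows [1->0,2->0,2->1] -> levels [4 7 6]
Step 3: flows [1->0,2->0,1->2] -> levels [6 5 6]
Step 4: flows [0->1,0=2,2->1] -> levels [5 7 5]
Step 5: flows [1->0,0=2,1->2] -> levels [6 5 6]
  -> period-2 cycle (repeats step 3); tank 1 never drops to <=2
Tank 1 never reaches <=2 within 15 steps

Answer: -1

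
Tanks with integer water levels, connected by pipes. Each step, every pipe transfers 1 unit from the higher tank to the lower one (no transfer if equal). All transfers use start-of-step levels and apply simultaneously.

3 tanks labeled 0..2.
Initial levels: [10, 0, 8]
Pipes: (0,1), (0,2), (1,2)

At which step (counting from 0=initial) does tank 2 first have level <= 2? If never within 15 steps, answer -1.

Answer: -1

Derivation:
Step 1: flows [0->1,0->2,2->1] -> levels [8 2 8]
Step 2: flows [0->1,0=2,2->1] -> levels [7 4 7]
Step 3: flows [0->1,0=2,2->1] -> levels [6 6 6]
Step 4: flows [0=1,0=2,1=2] -> levels [6 6 6]
  -> stable; tank 2 stays at 6 > 2
Tank 2 never reaches <=2 within 15 steps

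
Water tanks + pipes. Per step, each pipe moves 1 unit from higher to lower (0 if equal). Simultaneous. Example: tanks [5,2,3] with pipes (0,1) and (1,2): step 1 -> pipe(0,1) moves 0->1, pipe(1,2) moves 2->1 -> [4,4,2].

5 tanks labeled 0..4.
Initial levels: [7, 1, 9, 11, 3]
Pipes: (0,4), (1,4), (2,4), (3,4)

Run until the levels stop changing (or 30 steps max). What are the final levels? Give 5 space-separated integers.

Step 1: flows [0->4,4->1,2->4,3->4] -> levels [6 2 8 10 5]
Step 2: flows [0->4,4->1,2->4,3->4] -> levels [5 3 7 9 7]
Step 3: flows [4->0,4->1,2=4,3->4] -> levels [6 4 7 8 6]
Step 4: flows [0=4,4->1,2->4,3->4] -> levels [6 5 6 7 7]
Step 5: flows [4->0,4->1,4->2,3=4] -> levels [7 6 7 7 4]
Step 6: flows [0->4,1->4,2->4,3->4] -> levels [6 5 6 6 8]
Step 7: flows [4->0,4->1,4->2,4->3] -> levels [7 6 7 7 4]
  -> period-2 cycle: step 7 state = step 5 state; never stabilizes
  -> state at step 30: (30-5) mod 2 = 1, same as step 6 -> [6 5 6 6 8]

Answer: 6 5 6 6 8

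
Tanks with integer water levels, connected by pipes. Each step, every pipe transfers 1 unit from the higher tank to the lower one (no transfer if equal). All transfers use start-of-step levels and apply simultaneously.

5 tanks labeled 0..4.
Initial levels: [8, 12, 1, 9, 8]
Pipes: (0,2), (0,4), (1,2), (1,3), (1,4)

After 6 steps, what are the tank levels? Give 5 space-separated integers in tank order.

Answer: 8 9 7 8 6

Derivation:
Step 1: flows [0->2,0=4,1->2,1->3,1->4] -> levels [7 9 3 10 9]
Step 2: flows [0->2,4->0,1->2,3->1,1=4] -> levels [7 9 5 9 8]
Step 3: flows [0->2,4->0,1->2,1=3,1->4] -> levels [7 7 7 9 8]
Step 4: flows [0=2,4->0,1=2,3->1,4->1] -> levels [8 9 7 8 6]
Step 5: flows [0->2,0->4,1->2,1->3,1->4] -> levels [6 6 9 9 8]
Step 6: flows [2->0,4->0,2->1,3->1,4->1] -> levels [8 9 7 8 6]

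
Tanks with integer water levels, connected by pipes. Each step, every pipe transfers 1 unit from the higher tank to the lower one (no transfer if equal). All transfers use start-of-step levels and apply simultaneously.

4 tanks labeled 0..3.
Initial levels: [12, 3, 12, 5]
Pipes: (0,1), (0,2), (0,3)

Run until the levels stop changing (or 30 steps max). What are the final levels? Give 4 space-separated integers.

Step 1: flows [0->1,0=2,0->3] -> levels [10 4 12 6]
Step 2: flows [0->1,2->0,0->3] -> levels [9 5 11 7]
Step 3: flows [0->1,2->0,0->3] -> levels [8 6 10 8]
Step 4: flows [0->1,2->0,0=3] -> levels [8 7 9 8]
Step 5: flows [0->1,2->0,0=3] -> levels [8 8 8 8]
Step 6: flows [0=1,0=2,0=3] -> levels [8 8 8 8]
  -> stable (no change)

Answer: 8 8 8 8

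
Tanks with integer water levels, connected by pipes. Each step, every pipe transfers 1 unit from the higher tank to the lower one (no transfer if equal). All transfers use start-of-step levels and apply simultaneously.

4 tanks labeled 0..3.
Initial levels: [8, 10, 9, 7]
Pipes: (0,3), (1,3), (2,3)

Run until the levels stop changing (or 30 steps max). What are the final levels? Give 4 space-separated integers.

Step 1: flows [0->3,1->3,2->3] -> levels [7 9 8 10]
Step 2: flows [3->0,3->1,3->2] -> levels [8 10 9 7]
  -> period-2 cycle: step 2 state = step 0 state; never stabilizes
  -> state at step 30: (30-0) mod 2 = 0, same as step 0 -> [8 10 9 7]

Answer: 8 10 9 7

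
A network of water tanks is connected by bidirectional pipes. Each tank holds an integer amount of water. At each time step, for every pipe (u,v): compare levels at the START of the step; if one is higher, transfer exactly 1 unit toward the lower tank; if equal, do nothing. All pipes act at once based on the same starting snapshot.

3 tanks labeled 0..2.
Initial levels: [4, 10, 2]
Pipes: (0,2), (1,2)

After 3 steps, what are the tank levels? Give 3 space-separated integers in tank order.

Answer: 4 7 5

Derivation:
Step 1: flows [0->2,1->2] -> levels [3 9 4]
Step 2: flows [2->0,1->2] -> levels [4 8 4]
Step 3: flows [0=2,1->2] -> levels [4 7 5]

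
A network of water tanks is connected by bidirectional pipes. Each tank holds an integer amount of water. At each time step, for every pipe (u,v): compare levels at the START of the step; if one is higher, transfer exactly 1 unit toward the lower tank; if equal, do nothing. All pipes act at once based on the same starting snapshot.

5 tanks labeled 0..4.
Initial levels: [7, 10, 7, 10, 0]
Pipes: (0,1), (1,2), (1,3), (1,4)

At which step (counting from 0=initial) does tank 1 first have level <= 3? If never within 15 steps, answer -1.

Answer: -1

Derivation:
Step 1: flows [1->0,1->2,1=3,1->4] -> levels [8 7 8 10 1]
Step 2: flows [0->1,2->1,3->1,1->4] -> levels [7 9 7 9 2]
Step 3: flows [1->0,1->2,1=3,1->4] -> levels [8 6 8 9 3]
Step 4: flows [0->1,2->1,3->1,1->4] -> levels [7 8 7 8 4]
Step 5: flows [1->0,1->2,1=3,1->4] -> levels [8 5 8 8 5]
Step 6: flows [0->1,2->1,3->1,1=4] -> levels [7 8 7 7 5]
Step 7: flows [1->0,1->2,1->3,1->4] -> levels [8 4 8 8 6]
Step 8: flows [0->1,2->1,3->1,4->1] -> levels [7 8 7 7 5]
  -> period-2 cycle (repeats step 6); tank 1 never drops to <=3
Tank 1 never reaches <=3 within 15 steps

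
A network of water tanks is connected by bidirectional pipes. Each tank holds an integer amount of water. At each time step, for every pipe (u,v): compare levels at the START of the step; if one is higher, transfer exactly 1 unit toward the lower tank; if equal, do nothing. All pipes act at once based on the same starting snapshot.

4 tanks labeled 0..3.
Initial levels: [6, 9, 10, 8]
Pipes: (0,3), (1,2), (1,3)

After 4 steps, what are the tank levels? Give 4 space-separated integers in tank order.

Step 1: flows [3->0,2->1,1->3] -> levels [7 9 9 8]
Step 2: flows [3->0,1=2,1->3] -> levels [8 8 9 8]
Step 3: flows [0=3,2->1,1=3] -> levels [8 9 8 8]
Step 4: flows [0=3,1->2,1->3] -> levels [8 7 9 9]

Answer: 8 7 9 9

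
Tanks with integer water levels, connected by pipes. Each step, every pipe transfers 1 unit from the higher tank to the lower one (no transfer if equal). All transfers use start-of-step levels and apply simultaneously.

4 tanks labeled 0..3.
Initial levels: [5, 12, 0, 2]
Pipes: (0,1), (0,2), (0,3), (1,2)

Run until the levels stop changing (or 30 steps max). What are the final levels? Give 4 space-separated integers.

Answer: 3 5 6 5

Derivation:
Step 1: flows [1->0,0->2,0->3,1->2] -> levels [4 10 2 3]
Step 2: flows [1->0,0->2,0->3,1->2] -> levels [3 8 4 4]
Step 3: flows [1->0,2->0,3->0,1->2] -> levels [6 6 4 3]
Step 4: flows [0=1,0->2,0->3,1->2] -> levels [4 5 6 4]
Step 5: flows [1->0,2->0,0=3,2->1] -> levels [6 5 4 4]
Step 6: flows [0->1,0->2,0->3,1->2] -> levels [3 5 6 5]
Step 7: flows [1->0,2->0,3->0,2->1] -> levels [6 5 4 4]
  -> period-2 cycle: step 7 state = step 5 state; never stabilizes
  -> state at step 30: (30-5) mod 2 = 1, same as step 6 -> [3 5 6 5]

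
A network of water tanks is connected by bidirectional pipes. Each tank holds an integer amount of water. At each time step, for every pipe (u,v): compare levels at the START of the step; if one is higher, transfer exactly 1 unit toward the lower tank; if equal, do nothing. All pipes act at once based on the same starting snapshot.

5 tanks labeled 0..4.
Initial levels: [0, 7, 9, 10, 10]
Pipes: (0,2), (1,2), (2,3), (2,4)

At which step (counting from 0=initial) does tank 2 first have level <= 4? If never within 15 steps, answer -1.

Step 1: flows [2->0,2->1,3->2,4->2] -> levels [1 8 9 9 9]
Step 2: flows [2->0,2->1,2=3,2=4] -> levels [2 9 7 9 9]
Step 3: flows [2->0,1->2,3->2,4->2] -> levels [3 8 9 8 8]
Step 4: flows [2->0,2->1,2->3,2->4] -> levels [4 9 5 9 9]
Step 5: flows [2->0,1->2,3->2,4->2] -> levels [5 8 7 8 8]
Step 6: flows [2->0,1->2,3->2,4->2] -> levels [6 7 9 7 7]
Step 7: flows [2->0,2->1,2->3,2->4] -> levels [7 8 5 8 8]
Step 8: flows [0->2,1->2,3->2,4->2] -> levels [6 7 9 7 7]
  -> period-2 cycle (repeats step 6); tank 2 never drops to <=4
Tank 2 never reaches <=4 within 15 steps

Answer: -1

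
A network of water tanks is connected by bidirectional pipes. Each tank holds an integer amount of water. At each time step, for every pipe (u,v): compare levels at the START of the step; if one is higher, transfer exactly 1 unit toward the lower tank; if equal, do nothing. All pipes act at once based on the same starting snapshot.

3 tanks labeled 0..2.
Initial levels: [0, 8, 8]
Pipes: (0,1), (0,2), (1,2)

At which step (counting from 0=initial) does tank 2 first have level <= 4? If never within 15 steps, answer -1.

Answer: -1

Derivation:
Step 1: flows [1->0,2->0,1=2] -> levels [2 7 7]
Step 2: flows [1->0,2->0,1=2] -> levels [4 6 6]
Step 3: flows [1->0,2->0,1=2] -> levels [6 5 5]
Step 4: flows [0->1,0->2,1=2] -> levels [4 6 6]
  -> period-2 cycle (repeats step 2); tank 2 never drops to <=4
Tank 2 never reaches <=4 within 15 steps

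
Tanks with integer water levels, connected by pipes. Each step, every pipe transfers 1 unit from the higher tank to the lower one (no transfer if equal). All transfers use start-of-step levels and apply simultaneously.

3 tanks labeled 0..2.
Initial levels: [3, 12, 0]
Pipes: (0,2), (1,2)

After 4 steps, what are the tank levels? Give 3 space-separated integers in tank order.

Step 1: flows [0->2,1->2] -> levels [2 11 2]
Step 2: flows [0=2,1->2] -> levels [2 10 3]
Step 3: flows [2->0,1->2] -> levels [3 9 3]
Step 4: flows [0=2,1->2] -> levels [3 8 4]

Answer: 3 8 4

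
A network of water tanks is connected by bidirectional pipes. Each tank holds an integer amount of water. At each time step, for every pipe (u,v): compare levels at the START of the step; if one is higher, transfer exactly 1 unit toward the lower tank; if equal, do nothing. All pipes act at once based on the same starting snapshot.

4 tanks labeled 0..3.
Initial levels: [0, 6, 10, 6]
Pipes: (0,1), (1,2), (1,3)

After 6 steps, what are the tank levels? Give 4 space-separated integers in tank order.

Answer: 5 7 5 5

Derivation:
Step 1: flows [1->0,2->1,1=3] -> levels [1 6 9 6]
Step 2: flows [1->0,2->1,1=3] -> levels [2 6 8 6]
Step 3: flows [1->0,2->1,1=3] -> levels [3 6 7 6]
Step 4: flows [1->0,2->1,1=3] -> levels [4 6 6 6]
Step 5: flows [1->0,1=2,1=3] -> levels [5 5 6 6]
Step 6: flows [0=1,2->1,3->1] -> levels [5 7 5 5]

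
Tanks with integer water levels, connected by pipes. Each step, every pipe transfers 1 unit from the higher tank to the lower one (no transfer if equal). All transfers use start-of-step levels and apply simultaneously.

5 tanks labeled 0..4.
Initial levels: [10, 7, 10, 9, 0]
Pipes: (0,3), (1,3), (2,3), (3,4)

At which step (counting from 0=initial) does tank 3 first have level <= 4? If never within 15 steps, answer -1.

Step 1: flows [0->3,3->1,2->3,3->4] -> levels [9 8 9 9 1]
Step 2: flows [0=3,3->1,2=3,3->4] -> levels [9 9 9 7 2]
Step 3: flows [0->3,1->3,2->3,3->4] -> levels [8 8 8 9 3]
Step 4: flows [3->0,3->1,3->2,3->4] -> levels [9 9 9 5 4]
Step 5: flows [0->3,1->3,2->3,3->4] -> levels [8 8 8 7 5]
Step 6: flows [0->3,1->3,2->3,3->4] -> levels [7 7 7 9 6]
Step 7: flows [3->0,3->1,3->2,3->4] -> levels [8 8 8 5 7]
Step 8: flows [0->3,1->3,2->3,4->3] -> levels [7 7 7 9 6]
  -> period-2 cycle (repeats step 6); tank 3 never drops to <=4
Tank 3 never reaches <=4 within 15 steps

Answer: -1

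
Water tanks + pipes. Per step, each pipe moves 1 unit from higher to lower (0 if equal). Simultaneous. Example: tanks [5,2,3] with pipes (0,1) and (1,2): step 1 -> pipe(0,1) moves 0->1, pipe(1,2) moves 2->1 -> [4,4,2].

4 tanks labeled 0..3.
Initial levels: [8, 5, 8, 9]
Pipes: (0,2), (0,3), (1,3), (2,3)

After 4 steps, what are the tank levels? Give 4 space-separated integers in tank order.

Step 1: flows [0=2,3->0,3->1,3->2] -> levels [9 6 9 6]
Step 2: flows [0=2,0->3,1=3,2->3] -> levels [8 6 8 8]
Step 3: flows [0=2,0=3,3->1,2=3] -> levels [8 7 8 7]
Step 4: flows [0=2,0->3,1=3,2->3] -> levels [7 7 7 9]

Answer: 7 7 7 9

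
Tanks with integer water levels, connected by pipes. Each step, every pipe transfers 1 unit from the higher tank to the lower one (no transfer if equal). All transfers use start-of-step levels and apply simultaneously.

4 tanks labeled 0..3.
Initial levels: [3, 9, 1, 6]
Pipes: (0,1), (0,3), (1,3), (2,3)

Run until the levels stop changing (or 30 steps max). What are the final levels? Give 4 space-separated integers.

Step 1: flows [1->0,3->0,1->3,3->2] -> levels [5 7 2 5]
Step 2: flows [1->0,0=3,1->3,3->2] -> levels [6 5 3 5]
Step 3: flows [0->1,0->3,1=3,3->2] -> levels [4 6 4 5]
Step 4: flows [1->0,3->0,1->3,3->2] -> levels [6 4 5 4]
Step 5: flows [0->1,0->3,1=3,2->3] -> levels [4 5 4 6]
Step 6: flows [1->0,3->0,3->1,3->2] -> levels [6 5 5 3]
Step 7: flows [0->1,0->3,1->3,2->3] -> levels [4 5 4 6]
  -> period-2 cycle: step 7 state = step 5 state; never stabilizes
  -> state at step 30: (30-5) mod 2 = 1, same as step 6 -> [6 5 5 3]

Answer: 6 5 5 3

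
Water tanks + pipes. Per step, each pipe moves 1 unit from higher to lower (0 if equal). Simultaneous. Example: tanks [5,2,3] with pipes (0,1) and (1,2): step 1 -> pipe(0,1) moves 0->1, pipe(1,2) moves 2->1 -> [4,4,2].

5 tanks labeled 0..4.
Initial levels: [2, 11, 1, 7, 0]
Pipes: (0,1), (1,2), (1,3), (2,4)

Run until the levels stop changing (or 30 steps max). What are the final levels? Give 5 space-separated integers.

Step 1: flows [1->0,1->2,1->3,2->4] -> levels [3 8 1 8 1]
Step 2: flows [1->0,1->2,1=3,2=4] -> levels [4 6 2 8 1]
Step 3: flows [1->0,1->2,3->1,2->4] -> levels [5 5 2 7 2]
Step 4: flows [0=1,1->2,3->1,2=4] -> levels [5 5 3 6 2]
Step 5: flows [0=1,1->2,3->1,2->4] -> levels [5 5 3 5 3]
Step 6: flows [0=1,1->2,1=3,2=4] -> levels [5 4 4 5 3]
Step 7: flows [0->1,1=2,3->1,2->4] -> levels [4 6 3 4 4]
Step 8: flows [1->0,1->2,1->3,4->2] -> levels [5 3 5 5 3]
Step 9: flows [0->1,2->1,3->1,2->4] -> levels [4 6 3 4 4]
  -> period-2 cycle: step 9 state = step 7 state; never stabilizes
  -> state at step 30: (30-7) mod 2 = 1, same as step 8 -> [5 3 5 5 3]

Answer: 5 3 5 5 3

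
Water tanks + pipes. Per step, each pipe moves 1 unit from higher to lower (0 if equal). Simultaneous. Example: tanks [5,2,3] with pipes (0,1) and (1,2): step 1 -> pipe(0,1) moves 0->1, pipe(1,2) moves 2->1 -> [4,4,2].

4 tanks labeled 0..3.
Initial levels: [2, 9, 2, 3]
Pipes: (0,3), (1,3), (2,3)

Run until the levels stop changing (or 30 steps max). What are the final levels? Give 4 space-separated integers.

Step 1: flows [3->0,1->3,3->2] -> levels [3 8 3 2]
Step 2: flows [0->3,1->3,2->3] -> levels [2 7 2 5]
Step 3: flows [3->0,1->3,3->2] -> levels [3 6 3 4]
Step 4: flows [3->0,1->3,3->2] -> levels [4 5 4 3]
Step 5: flows [0->3,1->3,2->3] -> levels [3 4 3 6]
Step 6: flows [3->0,3->1,3->2] -> levels [4 5 4 3]
  -> period-2 cycle: step 6 state = step 4 state; never stabilizes
  -> state at step 30: (30-4) mod 2 = 0, same as step 4 -> [4 5 4 3]

Answer: 4 5 4 3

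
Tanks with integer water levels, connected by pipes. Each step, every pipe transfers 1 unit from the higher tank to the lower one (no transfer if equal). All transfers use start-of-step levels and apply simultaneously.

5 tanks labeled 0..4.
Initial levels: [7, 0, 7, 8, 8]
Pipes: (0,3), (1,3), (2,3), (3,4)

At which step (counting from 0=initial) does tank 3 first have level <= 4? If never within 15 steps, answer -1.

Step 1: flows [3->0,3->1,3->2,3=4] -> levels [8 1 8 5 8]
Step 2: flows [0->3,3->1,2->3,4->3] -> levels [7 2 7 7 7]
Step 3: flows [0=3,3->1,2=3,3=4] -> levels [7 3 7 6 7]
Step 4: flows [0->3,3->1,2->3,4->3] -> levels [6 4 6 8 6]
Step 5: flows [3->0,3->1,3->2,3->4] -> levels [7 5 7 4 7]
Tank 3 first reaches <=4 at step 5

Answer: 5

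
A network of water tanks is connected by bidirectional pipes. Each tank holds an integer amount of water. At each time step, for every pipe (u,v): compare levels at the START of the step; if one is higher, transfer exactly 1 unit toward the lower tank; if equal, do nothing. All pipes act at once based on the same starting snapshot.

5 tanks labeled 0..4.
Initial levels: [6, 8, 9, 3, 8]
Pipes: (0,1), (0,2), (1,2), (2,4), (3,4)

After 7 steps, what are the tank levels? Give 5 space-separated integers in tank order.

Answer: 8 8 5 6 7

Derivation:
Step 1: flows [1->0,2->0,2->1,2->4,4->3] -> levels [8 8 6 4 8]
Step 2: flows [0=1,0->2,1->2,4->2,4->3] -> levels [7 7 9 5 6]
Step 3: flows [0=1,2->0,2->1,2->4,4->3] -> levels [8 8 6 6 6]
Step 4: flows [0=1,0->2,1->2,2=4,3=4] -> levels [7 7 8 6 6]
Step 5: flows [0=1,2->0,2->1,2->4,3=4] -> levels [8 8 5 6 7]
Step 6: flows [0=1,0->2,1->2,4->2,4->3] -> levels [7 7 8 7 5]
Step 7: flows [0=1,2->0,2->1,2->4,3->4] -> levels [8 8 5 6 7]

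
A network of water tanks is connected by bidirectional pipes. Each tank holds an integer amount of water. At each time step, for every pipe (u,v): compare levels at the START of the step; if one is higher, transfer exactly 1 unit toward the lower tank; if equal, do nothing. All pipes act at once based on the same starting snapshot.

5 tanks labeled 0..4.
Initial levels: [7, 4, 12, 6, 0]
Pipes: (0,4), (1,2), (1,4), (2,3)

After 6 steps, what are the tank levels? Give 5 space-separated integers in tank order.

Answer: 5 6 7 6 5

Derivation:
Step 1: flows [0->4,2->1,1->4,2->3] -> levels [6 4 10 7 2]
Step 2: flows [0->4,2->1,1->4,2->3] -> levels [5 4 8 8 4]
Step 3: flows [0->4,2->1,1=4,2=3] -> levels [4 5 7 8 5]
Step 4: flows [4->0,2->1,1=4,3->2] -> levels [5 6 7 7 4]
Step 5: flows [0->4,2->1,1->4,2=3] -> levels [4 6 6 7 6]
Step 6: flows [4->0,1=2,1=4,3->2] -> levels [5 6 7 6 5]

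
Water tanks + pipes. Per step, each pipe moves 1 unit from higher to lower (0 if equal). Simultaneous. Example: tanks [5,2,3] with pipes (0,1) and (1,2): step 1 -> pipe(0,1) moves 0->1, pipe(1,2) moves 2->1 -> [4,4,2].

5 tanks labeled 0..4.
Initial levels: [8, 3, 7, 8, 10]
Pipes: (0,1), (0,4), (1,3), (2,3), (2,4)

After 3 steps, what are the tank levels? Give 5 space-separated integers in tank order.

Step 1: flows [0->1,4->0,3->1,3->2,4->2] -> levels [8 5 9 6 8]
Step 2: flows [0->1,0=4,3->1,2->3,2->4] -> levels [7 7 7 6 9]
Step 3: flows [0=1,4->0,1->3,2->3,4->2] -> levels [8 6 7 8 7]

Answer: 8 6 7 8 7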